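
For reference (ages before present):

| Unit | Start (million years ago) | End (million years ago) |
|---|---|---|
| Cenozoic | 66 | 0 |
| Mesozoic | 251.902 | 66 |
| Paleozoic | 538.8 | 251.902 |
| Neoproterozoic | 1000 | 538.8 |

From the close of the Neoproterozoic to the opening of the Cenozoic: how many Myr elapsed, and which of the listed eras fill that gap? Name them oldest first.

The Neoproterozoic closes at 538.8 Ma and the Cenozoic opens at 66 Ma, so the interval is 538.8 − 66 = 472.8 Myr.
An era fits inside if it starts at or after 538.8 Ma and ends at or before 66 Ma; oldest first that gives Paleozoic, Mesozoic.

472.8 million years; Paleozoic, Mesozoic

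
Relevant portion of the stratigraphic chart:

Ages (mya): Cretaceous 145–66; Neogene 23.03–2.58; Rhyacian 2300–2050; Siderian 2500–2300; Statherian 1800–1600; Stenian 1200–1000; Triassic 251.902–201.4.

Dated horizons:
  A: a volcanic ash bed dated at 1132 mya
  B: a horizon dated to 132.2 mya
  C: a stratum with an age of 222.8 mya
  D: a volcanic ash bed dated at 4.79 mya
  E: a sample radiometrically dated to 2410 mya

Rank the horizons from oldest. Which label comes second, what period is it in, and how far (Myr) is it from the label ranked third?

Larger Ma means older, so oldest first: E 2410 > A 1132 > C 222.8 > B 132.2 > D 4.79.
Counting 2 along gives A (1132 Ma); the excerpt puts that inside the Stenian, 1200–1000 Ma.
Next in line is C (222.8 Ma), and 1132 − 222.8 = 909.2 Myr.

A, in the Stenian; 909.2 million years to C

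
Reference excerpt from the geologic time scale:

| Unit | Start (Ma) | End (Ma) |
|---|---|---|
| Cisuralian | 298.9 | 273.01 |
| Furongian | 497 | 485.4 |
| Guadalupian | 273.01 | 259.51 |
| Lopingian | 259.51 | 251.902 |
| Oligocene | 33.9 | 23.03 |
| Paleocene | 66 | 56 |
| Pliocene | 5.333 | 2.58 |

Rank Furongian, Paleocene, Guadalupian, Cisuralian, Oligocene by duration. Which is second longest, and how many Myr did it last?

Durations: Furongian 11.6; Paleocene 10; Guadalupian 13.5; Cisuralian 25.89; Oligocene 10.87 Myr.
Sorted longest-first: Cisuralian (25.89), Guadalupian (13.5), Furongian (11.6), Oligocene (10.87), Paleocene (10).
The second longest is Guadalupian at 13.5 Myr.

Guadalupian, 13.5 million years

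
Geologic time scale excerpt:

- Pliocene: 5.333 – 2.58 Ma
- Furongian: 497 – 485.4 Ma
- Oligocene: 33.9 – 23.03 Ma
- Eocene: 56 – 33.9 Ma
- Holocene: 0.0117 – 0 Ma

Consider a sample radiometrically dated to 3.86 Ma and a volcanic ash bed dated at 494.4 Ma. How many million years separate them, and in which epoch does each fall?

Elapsed time: 494.4 − 3.86 = 490.54 Myr.
3.86 Ma lies within 5.333–2.58 Ma: Pliocene.
494.4 Ma lies within 497–485.4 Ma: Furongian.

490.54 million years apart; the first in the Pliocene, the second in the Furongian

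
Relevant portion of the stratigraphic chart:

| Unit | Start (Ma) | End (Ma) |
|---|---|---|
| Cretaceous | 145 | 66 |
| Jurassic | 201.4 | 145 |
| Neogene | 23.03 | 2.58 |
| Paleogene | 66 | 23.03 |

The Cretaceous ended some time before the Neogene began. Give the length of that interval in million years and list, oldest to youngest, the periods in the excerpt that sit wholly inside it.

42.97 million years; Paleogene

The Cretaceous closes at 66 Ma and the Neogene opens at 23.03 Ma, so the interval is 66 − 23.03 = 42.97 Myr.
A period fits inside if it starts at or after 66 Ma and ends at or before 23.03 Ma; oldest first that gives Paleogene.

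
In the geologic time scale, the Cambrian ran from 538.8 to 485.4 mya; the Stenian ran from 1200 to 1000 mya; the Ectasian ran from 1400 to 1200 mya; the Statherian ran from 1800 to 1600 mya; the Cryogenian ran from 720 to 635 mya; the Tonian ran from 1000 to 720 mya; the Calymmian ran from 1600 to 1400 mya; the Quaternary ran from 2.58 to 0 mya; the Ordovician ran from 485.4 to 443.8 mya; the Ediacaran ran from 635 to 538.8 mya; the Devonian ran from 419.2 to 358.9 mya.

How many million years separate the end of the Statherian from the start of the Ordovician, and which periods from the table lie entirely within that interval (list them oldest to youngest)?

The Statherian closes at 1600 Ma and the Ordovician opens at 485.4 Ma, so the interval is 1600 − 485.4 = 1114.6 Myr.
A period fits inside if it starts at or after 1600 Ma and ends at or before 485.4 Ma; oldest first that gives Calymmian, Ectasian, Stenian, Tonian, Cryogenian, Ediacaran, Cambrian.

1114.6 million years; Calymmian, Ectasian, Stenian, Tonian, Cryogenian, Ediacaran, Cambrian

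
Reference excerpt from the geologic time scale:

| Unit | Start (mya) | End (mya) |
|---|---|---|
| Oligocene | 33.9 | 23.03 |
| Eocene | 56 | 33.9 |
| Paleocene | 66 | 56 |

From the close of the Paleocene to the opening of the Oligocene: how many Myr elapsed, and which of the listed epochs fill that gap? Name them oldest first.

22.1 million years; Eocene

End of Paleocene = 56 Ma; start of Oligocene = 33.9 Ma.
Gap = 56 − 33.9 = 22.1 Myr.
Epochs wholly inside 56–33.9 Ma: Eocene (56–33.9).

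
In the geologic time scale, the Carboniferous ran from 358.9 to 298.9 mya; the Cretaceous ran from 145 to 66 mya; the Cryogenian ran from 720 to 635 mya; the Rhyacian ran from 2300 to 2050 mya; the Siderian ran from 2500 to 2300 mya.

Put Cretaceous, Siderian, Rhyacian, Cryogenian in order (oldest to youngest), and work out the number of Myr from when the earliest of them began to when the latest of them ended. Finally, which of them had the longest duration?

Start ages (Ma): Siderian 2500, Rhyacian 2300, Cryogenian 720, Cretaceous 145.
Ordered oldest to youngest: Siderian, Rhyacian, Cryogenian, Cretaceous.
Span = 2500 − 66 = 2434 Myr.
Durations: Cryogenian 85, Rhyacian 250, Siderian 200, Cretaceous 79 → longest is Rhyacian (250 Myr).

Siderian, Rhyacian, Cryogenian, Cretaceous; total span 2434 Myr; longest is Rhyacian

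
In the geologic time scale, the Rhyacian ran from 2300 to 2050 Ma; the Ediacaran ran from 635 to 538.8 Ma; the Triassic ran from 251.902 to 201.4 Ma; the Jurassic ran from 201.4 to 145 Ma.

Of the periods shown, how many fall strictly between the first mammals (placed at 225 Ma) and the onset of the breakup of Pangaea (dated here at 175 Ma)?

0

Checking each listed span, none has both start < 225 Ma and end > 175 Ma — every period straddles one of the two dates or lies outside them — so the count is 0.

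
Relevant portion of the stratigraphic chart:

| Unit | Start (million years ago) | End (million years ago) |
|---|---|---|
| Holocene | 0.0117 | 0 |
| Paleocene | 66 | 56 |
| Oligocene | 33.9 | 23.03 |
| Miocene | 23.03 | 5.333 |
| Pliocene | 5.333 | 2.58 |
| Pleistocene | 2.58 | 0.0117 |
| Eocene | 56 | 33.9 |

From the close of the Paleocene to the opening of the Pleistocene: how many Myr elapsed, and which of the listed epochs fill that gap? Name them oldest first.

End of Paleocene = 56 Ma; start of Pleistocene = 2.58 Ma.
Gap = 56 − 2.58 = 53.42 Myr.
Epochs wholly inside 56–2.58 Ma: Eocene (56–33.9), Oligocene (33.9–23.03), Miocene (23.03–5.333), Pliocene (5.333–2.58).

53.42 million years; Eocene, Oligocene, Miocene, Pliocene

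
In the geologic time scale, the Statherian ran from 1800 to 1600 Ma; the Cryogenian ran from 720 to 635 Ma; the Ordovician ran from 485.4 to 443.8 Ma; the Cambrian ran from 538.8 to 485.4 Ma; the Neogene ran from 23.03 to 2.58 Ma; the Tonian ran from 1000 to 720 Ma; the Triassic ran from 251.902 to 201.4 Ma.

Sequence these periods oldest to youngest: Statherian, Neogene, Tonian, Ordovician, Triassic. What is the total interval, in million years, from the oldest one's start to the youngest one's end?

Statherian → Tonian → Ordovician → Triassic → Neogene; total span 1797.42 Myr

Start ages (Ma): Statherian 1800, Tonian 1000, Ordovician 485.4, Triassic 251.902, Neogene 23.03.
Ordered oldest to youngest: Statherian, Tonian, Ordovician, Triassic, Neogene.
Span = 1800 − 2.58 = 1797.42 Myr.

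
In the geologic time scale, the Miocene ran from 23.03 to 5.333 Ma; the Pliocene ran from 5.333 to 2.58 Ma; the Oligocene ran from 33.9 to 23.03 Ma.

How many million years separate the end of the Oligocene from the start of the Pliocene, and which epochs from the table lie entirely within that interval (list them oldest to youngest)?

17.697 million years; Miocene

The Oligocene closes at 23.03 Ma and the Pliocene opens at 5.333 Ma, so the interval is 23.03 − 5.333 = 17.697 Myr.
An epoch fits inside if it starts at or after 23.03 Ma and ends at or before 5.333 Ma; oldest first that gives Miocene.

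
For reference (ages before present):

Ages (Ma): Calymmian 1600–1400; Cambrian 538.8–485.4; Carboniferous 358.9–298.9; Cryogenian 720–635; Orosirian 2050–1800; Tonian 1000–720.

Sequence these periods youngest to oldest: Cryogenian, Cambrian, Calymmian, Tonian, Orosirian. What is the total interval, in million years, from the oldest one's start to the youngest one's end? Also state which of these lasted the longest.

Cambrian, Cryogenian, Tonian, Calymmian, Orosirian; total span 1564.6 Myr; longest is Tonian

From the excerpt: Cryogenian 720–635; Cambrian 538.8–485.4; Calymmian 1600–1400; Tonian 1000–720; Orosirian 2050–1800 (Ma).
Larger Ma is earlier, so the oldest is Orosirian and the youngest is Cambrian; youngest to oldest: Cambrian, Cryogenian, Tonian, Calymmian, Orosirian.
Oldest start 2050 minus youngest end 485.4 gives 1564.6 Myr overall.
Individual lengths (start − end): Orosirian 250; Cambrian 53.4; Calymmian 200; Cryogenian 85; Tonian 280. The largest is Tonian at 280 Myr.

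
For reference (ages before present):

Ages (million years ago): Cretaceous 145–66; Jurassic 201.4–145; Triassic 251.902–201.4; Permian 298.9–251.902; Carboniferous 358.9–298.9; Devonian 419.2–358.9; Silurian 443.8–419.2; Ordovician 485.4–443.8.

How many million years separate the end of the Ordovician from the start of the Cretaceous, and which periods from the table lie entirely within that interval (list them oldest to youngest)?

298.8 million years; Silurian, Devonian, Carboniferous, Permian, Triassic, Jurassic

End of Ordovician = 443.8 Ma; start of Cretaceous = 145 Ma.
Gap = 443.8 − 145 = 298.8 Myr.
Periods wholly inside 443.8–145 Ma: Silurian (443.8–419.2), Devonian (419.2–358.9), Carboniferous (358.9–298.9), Permian (298.9–251.902), Triassic (251.902–201.4), Jurassic (201.4–145).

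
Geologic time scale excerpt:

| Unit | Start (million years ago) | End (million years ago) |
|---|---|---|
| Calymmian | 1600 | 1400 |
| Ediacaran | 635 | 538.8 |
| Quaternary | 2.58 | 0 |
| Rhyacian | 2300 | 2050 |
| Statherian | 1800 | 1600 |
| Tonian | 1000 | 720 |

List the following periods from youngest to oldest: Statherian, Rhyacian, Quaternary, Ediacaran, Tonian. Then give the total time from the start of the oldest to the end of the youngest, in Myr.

Start ages (Ma): Rhyacian 2300, Statherian 1800, Tonian 1000, Ediacaran 635, Quaternary 2.58.
Ordered youngest to oldest: Quaternary, Ediacaran, Tonian, Statherian, Rhyacian.
Span = 2300 − 0 = 2300 Myr.

Quaternary → Ediacaran → Tonian → Statherian → Rhyacian; total span 2300 Myr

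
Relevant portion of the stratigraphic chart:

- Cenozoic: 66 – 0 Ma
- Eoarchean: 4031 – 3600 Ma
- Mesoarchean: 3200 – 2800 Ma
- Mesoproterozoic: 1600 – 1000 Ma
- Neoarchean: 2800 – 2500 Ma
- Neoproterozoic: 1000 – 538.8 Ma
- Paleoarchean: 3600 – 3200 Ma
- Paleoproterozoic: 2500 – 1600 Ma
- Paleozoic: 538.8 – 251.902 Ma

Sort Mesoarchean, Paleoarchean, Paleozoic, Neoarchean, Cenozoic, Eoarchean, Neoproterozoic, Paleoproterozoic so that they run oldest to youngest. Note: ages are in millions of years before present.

The oldest of these is Eoarchean (starts 4031 Ma) and the youngest is Cenozoic (ends 0 Ma).
In between, by decreasing start age: Paleoarchean (3600), Mesoarchean (3200), Neoarchean (2800), Paleoproterozoic (2500), Neoproterozoic (1000), Paleozoic (538.8).

Eoarchean, Paleoarchean, Mesoarchean, Neoarchean, Paleoproterozoic, Neoproterozoic, Paleozoic, Cenozoic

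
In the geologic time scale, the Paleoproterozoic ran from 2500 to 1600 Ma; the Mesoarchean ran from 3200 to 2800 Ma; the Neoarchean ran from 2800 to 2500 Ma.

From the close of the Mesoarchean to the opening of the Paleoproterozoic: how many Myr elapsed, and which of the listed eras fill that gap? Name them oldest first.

The Mesoarchean closes at 2800 Ma and the Paleoproterozoic opens at 2500 Ma, so the interval is 2800 − 2500 = 300 Myr.
An era fits inside if it starts at or after 2800 Ma and ends at or before 2500 Ma; oldest first that gives Neoarchean.

300 million years; Neoarchean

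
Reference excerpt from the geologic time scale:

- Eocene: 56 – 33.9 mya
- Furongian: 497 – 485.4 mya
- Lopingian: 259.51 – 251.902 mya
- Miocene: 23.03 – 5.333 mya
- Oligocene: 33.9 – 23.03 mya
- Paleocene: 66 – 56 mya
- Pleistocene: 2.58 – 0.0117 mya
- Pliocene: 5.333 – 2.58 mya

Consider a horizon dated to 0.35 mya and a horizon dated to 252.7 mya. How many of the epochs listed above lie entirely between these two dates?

The older date is 252.7 Ma and the younger is 0.35 Ma.
Epochs with start < 252.7 and end > 0.35 Ma: Paleocene (66–56), Eocene (56–33.9), Oligocene (33.9–23.03), Miocene (23.03–5.333), Pliocene (5.333–2.58).
That is 5 complete epochs.

5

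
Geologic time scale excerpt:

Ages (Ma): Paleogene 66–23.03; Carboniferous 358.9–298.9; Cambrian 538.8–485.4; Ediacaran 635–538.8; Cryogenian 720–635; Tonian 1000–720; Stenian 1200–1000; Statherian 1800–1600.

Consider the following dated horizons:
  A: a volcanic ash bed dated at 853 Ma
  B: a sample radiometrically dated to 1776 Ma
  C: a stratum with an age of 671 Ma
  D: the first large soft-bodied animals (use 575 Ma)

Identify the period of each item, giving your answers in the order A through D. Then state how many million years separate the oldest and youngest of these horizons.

A — Tonian; B — Statherian; C — Cryogenian; D — Ediacaran; span 1201 million years

Match each age against the start–end ranges in the excerpt: A = 853 Ma → Tonian (1000–720); B = 1776 Ma → Statherian (1800–1600); C = 671 Ma → Cryogenian (720–635); D = 575 Ma → Ediacaran (635–538.8).
The largest age is 1776 Ma and the smallest is 575 Ma; their difference is 1201 Myr.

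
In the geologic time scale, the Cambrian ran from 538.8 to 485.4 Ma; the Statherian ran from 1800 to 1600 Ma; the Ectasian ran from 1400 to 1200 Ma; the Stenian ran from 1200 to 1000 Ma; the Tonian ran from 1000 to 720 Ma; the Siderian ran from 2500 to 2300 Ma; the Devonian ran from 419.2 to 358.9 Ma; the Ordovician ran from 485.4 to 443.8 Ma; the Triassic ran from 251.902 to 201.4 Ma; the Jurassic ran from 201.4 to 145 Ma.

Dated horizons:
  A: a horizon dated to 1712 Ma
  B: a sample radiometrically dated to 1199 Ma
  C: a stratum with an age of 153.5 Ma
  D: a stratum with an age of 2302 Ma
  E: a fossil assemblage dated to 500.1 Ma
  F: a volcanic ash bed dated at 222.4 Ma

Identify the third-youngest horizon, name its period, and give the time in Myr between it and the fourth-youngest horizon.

Sorted youngest-first by Ma: C (153.5), F (222.4), E (500.1), B (1199), A (1712), D (2302).
The third youngest is E at 500.1 Ma, which lies in 538.8–485.4 Ma: the Cambrian.
The fourth youngest is B at 1199 Ma; separation = |500.1 − 1199| = 698.9 Myr.

E, in the Cambrian; 698.9 million years to B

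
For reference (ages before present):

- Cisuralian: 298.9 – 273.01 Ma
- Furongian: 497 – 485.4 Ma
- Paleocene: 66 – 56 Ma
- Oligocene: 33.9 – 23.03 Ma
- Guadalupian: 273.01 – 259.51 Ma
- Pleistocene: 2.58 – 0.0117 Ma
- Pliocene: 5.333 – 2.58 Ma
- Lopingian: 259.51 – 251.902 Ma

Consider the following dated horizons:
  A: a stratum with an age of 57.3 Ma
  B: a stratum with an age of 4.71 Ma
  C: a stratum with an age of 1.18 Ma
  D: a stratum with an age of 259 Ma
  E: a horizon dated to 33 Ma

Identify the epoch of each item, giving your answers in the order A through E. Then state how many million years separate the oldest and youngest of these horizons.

A — Paleocene; B — Pliocene; C — Pleistocene; D — Lopingian; E — Oligocene; span 257.82 million years

A: 57.3 Ma lies in 66–56 Ma, so Paleocene.
B: 4.71 Ma lies in 5.333–2.58 Ma, so Pliocene.
C: 1.18 Ma lies in 2.58–0.0117 Ma, so Pleistocene.
D: 259 Ma lies in 259.51–251.902 Ma, so Lopingian.
E: 33 Ma lies in 33.9–23.03 Ma, so Oligocene.
Oldest = 259 Ma, youngest = 1.18 Ma → span 257.82 Myr.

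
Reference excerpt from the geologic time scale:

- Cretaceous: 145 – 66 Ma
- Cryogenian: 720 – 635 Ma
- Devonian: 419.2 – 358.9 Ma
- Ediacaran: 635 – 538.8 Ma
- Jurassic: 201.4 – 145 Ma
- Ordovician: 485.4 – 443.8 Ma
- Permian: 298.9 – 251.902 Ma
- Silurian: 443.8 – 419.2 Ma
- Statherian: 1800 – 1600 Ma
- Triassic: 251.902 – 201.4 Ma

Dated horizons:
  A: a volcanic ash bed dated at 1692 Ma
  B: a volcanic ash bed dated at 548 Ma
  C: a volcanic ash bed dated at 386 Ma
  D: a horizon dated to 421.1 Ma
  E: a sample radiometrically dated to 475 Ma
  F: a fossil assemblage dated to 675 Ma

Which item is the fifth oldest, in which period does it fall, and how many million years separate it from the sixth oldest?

Larger Ma means older, so oldest first: A 1692 > F 675 > B 548 > E 475 > D 421.1 > C 386.
Counting 5 along gives D (421.1 Ma); the excerpt puts that inside the Silurian, 443.8–419.2 Ma.
Next in line is C (386 Ma), and 421.1 − 386 = 35.1 Myr.

D, in the Silurian; 35.1 million years to C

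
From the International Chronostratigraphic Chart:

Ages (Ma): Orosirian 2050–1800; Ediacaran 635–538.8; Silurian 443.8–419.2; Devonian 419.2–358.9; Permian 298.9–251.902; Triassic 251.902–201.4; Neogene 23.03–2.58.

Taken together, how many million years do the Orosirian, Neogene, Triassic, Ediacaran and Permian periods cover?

Duration is start − end for each: (2050 − 1800) + (23.03 − 2.58) + (251.902 − 201.4) + (635 − 538.8) + (298.9 − 251.902).
That is 250 + 20.45 + 50.502 + 96.2 + 46.998, which totals 464.15 million years.

464.15 million years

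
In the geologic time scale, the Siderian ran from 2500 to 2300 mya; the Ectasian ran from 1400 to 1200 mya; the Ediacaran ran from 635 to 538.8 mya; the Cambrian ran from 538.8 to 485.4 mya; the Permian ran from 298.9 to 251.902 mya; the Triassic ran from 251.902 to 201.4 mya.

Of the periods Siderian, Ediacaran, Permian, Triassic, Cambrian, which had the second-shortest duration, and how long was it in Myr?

Triassic, 50.502 million years

Start − end for each: Siderian 2500 − 2300 = 200; Ediacaran 635 − 538.8 = 96.2; Permian 298.9 − 251.902 = 46.998; Triassic 251.902 − 201.4 = 50.502; Cambrian 538.8 − 485.4 = 53.4.
Ranking these from shortest: Permian < Triassic < Cambrian < Ediacaran < Siderian.
Position 2 in that ranking is Triassic, which lasted 50.502 Myr.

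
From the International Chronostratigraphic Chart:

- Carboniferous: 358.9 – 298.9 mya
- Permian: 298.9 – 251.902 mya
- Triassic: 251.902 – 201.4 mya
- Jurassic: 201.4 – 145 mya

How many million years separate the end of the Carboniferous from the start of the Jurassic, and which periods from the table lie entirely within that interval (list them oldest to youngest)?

97.5 million years; Permian, Triassic

End of Carboniferous = 298.9 Ma; start of Jurassic = 201.4 Ma.
Gap = 298.9 − 201.4 = 97.5 Myr.
Periods wholly inside 298.9–201.4 Ma: Permian (298.9–251.902), Triassic (251.902–201.4).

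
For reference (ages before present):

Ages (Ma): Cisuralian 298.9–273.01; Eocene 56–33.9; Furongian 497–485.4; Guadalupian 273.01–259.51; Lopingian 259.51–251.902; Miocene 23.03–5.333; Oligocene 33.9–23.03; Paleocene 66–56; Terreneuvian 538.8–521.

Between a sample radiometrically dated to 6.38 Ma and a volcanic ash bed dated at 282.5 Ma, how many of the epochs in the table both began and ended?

282.5 Ma sits inside the Cisuralian (298.9–273.01) and 6.38 Ma inside the Miocene (23.03–5.333); neither of those is wholly between the two dates.
The listed epochs lying completely between them are Guadalupian, Lopingian, Paleocene, Eocene, Oligocene — 5 in all.

5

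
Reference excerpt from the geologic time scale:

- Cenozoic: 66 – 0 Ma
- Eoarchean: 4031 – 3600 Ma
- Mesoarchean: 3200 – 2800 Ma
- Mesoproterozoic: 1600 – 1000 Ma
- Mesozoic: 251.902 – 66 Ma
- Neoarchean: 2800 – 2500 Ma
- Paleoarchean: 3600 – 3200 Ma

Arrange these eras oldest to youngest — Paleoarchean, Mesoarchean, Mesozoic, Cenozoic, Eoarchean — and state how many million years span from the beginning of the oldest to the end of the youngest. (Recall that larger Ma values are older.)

Start ages (Ma): Eoarchean 4031, Paleoarchean 3600, Mesoarchean 3200, Mesozoic 251.902, Cenozoic 66.
Ordered oldest to youngest: Eoarchean, Paleoarchean, Mesoarchean, Mesozoic, Cenozoic.
Span = 4031 − 0 = 4031 Myr.

Eoarchean → Paleoarchean → Mesoarchean → Mesozoic → Cenozoic; total span 4031 Myr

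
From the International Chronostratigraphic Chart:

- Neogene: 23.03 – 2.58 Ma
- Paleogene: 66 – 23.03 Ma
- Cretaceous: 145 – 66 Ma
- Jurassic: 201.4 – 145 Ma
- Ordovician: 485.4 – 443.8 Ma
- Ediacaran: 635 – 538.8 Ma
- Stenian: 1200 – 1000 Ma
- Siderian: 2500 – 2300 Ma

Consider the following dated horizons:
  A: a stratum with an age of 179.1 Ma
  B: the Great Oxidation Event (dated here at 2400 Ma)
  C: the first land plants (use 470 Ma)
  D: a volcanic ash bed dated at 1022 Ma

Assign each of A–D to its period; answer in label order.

Match each age against the start–end ranges in the excerpt: A = 179.1 Ma → Jurassic (201.4–145); B = 2400 Ma → Siderian (2500–2300); C = 470 Ma → Ordovician (485.4–443.8); D = 1022 Ma → Stenian (1200–1000).

A — Jurassic; B — Siderian; C — Ordovician; D — Stenian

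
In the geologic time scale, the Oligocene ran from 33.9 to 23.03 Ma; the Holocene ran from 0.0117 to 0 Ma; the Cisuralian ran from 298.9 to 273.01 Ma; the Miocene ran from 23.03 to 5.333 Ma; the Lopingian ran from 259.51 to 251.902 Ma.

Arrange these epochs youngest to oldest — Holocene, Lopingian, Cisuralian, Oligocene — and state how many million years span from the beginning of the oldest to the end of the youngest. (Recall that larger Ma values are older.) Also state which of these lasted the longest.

Start ages (Ma): Cisuralian 298.9, Lopingian 259.51, Oligocene 33.9, Holocene 0.0117.
Ordered youngest to oldest: Holocene, Oligocene, Lopingian, Cisuralian.
Span = 298.9 − 0 = 298.9 Myr.
Durations: Lopingian 7.608, Oligocene 10.87, Cisuralian 25.89, Holocene 0.0117 → longest is Cisuralian (25.89 Myr).

Holocene, Oligocene, Lopingian, Cisuralian; total span 298.9 Myr; longest is Cisuralian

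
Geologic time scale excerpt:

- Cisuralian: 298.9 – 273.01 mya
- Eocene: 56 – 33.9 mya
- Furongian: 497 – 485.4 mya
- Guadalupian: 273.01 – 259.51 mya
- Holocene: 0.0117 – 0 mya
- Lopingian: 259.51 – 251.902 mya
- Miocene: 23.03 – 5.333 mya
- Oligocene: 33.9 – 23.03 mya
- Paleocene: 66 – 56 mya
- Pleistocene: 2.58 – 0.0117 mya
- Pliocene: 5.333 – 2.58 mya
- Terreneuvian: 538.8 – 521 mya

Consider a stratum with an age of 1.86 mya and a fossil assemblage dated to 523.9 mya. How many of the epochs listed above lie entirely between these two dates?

523.9 Ma sits inside the Terreneuvian (538.8–521) and 1.86 Ma inside the Pleistocene (2.58–0.0117); neither of those is wholly between the two dates.
The listed epochs lying completely between them are Furongian, Cisuralian, Guadalupian, Lopingian, Paleocene, Eocene, Oligocene, Miocene, Pliocene — 9 in all.

9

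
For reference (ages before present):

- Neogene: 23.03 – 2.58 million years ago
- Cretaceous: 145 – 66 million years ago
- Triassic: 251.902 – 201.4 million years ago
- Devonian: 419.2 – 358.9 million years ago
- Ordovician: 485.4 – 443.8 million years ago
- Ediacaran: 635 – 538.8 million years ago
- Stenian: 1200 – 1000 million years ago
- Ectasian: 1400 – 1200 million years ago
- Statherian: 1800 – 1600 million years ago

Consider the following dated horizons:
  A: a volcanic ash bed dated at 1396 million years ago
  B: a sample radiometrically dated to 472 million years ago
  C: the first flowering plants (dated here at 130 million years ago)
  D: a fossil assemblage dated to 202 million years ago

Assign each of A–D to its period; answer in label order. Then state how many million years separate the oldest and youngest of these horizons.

Match each age against the start–end ranges in the excerpt: A = 1396 Ma → Ectasian (1400–1200); B = 472 Ma → Ordovician (485.4–443.8); C = 130 Ma → Cretaceous (145–66); D = 202 Ma → Triassic (251.902–201.4).
The largest age is 1396 Ma and the smallest is 130 Ma; their difference is 1266 Myr.

A — Ectasian; B — Ordovician; C — Cretaceous; D — Triassic; span 1266 million years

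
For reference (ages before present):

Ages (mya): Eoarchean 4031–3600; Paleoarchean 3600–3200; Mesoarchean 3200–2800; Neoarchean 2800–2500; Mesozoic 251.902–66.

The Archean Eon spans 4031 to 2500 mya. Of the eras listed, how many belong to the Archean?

4

Eras inside 4031–2500 Ma: Eoarchean, Paleoarchean, Mesoarchean, Neoarchean — 4 in total.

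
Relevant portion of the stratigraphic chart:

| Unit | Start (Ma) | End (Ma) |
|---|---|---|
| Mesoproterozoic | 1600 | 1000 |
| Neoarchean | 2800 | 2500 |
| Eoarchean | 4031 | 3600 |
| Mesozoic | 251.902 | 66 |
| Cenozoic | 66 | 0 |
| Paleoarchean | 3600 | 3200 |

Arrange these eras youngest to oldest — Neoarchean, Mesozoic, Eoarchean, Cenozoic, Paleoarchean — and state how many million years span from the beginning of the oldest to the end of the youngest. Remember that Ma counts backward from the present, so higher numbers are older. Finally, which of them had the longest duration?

Cenozoic → Mesozoic → Neoarchean → Paleoarchean → Eoarchean; total span 4031 Myr; longest is Eoarchean

From the excerpt: Neoarchean 2800–2500; Mesozoic 251.902–66; Eoarchean 4031–3600; Cenozoic 66–0; Paleoarchean 3600–3200 (Ma).
Larger Ma is earlier, so the oldest is Eoarchean and the youngest is Cenozoic; youngest to oldest: Cenozoic, Mesozoic, Neoarchean, Paleoarchean, Eoarchean.
Oldest start 4031 minus youngest end 0 gives 4031 Myr overall.
Individual lengths (start − end): Mesozoic 185.902; Cenozoic 66; Neoarchean 300; Eoarchean 431; Paleoarchean 400. The largest is Eoarchean at 431 Myr.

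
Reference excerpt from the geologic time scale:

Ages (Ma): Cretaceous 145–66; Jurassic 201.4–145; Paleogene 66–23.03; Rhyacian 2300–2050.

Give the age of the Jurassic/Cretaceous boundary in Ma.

The Jurassic ends and the Cretaceous begins at 145 Ma.

145 Ma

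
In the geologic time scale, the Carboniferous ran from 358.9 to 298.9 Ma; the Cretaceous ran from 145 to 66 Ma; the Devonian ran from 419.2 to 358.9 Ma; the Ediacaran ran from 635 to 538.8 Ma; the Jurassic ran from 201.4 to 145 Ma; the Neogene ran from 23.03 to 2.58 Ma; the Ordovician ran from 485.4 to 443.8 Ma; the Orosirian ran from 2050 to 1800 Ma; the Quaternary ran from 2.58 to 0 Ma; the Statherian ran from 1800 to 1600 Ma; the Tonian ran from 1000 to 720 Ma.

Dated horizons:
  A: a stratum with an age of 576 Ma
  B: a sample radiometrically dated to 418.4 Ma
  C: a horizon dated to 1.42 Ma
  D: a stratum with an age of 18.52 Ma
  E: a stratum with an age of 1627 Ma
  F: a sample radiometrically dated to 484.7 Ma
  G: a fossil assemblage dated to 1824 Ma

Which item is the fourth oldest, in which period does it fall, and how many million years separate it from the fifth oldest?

Larger Ma means older, so oldest first: G 1824 > E 1627 > A 576 > F 484.7 > B 418.4 > D 18.52 > C 1.42.
Counting 4 along gives F (484.7 Ma); the excerpt puts that inside the Ordovician, 485.4–443.8 Ma.
Next in line is B (418.4 Ma), and 484.7 − 418.4 = 66.3 Myr.

F, in the Ordovician; 66.3 million years to B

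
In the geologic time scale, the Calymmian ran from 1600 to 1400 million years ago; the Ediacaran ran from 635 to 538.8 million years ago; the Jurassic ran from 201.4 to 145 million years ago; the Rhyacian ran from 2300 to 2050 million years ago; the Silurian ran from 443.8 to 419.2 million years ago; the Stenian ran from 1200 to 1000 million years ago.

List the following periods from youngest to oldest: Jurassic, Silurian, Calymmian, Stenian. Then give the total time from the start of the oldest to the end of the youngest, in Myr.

Jurassic → Silurian → Stenian → Calymmian; total span 1455 Myr

From the excerpt: Jurassic 201.4–145; Silurian 443.8–419.2; Calymmian 1600–1400; Stenian 1200–1000 (Ma).
Larger Ma is earlier, so the oldest is Calymmian and the youngest is Jurassic; youngest to oldest: Jurassic, Silurian, Stenian, Calymmian.
Oldest start 1600 minus youngest end 145 gives 1455 Myr overall.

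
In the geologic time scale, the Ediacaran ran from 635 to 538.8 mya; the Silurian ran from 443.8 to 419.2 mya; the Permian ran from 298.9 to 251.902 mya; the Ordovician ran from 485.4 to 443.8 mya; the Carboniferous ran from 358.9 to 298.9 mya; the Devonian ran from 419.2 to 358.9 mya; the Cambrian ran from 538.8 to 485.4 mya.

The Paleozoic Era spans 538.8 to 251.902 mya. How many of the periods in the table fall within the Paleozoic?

6

Periods inside 538.8–251.902 Ma: Cambrian, Ordovician, Silurian, Devonian, Carboniferous, Permian — 6 in total.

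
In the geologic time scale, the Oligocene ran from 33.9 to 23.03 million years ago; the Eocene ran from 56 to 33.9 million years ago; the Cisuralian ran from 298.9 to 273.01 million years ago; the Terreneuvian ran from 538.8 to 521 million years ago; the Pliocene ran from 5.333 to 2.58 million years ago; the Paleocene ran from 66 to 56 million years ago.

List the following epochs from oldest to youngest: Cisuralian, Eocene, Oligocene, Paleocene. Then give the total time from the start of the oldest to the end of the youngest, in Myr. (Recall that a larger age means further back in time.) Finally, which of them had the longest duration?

From the excerpt: Cisuralian 298.9–273.01; Eocene 56–33.9; Oligocene 33.9–23.03; Paleocene 66–56 (Ma).
Larger Ma is earlier, so the oldest is Cisuralian and the youngest is Oligocene; oldest to youngest: Cisuralian, Paleocene, Eocene, Oligocene.
Oldest start 298.9 minus youngest end 23.03 gives 275.87 Myr overall.
Individual lengths (start − end): Oligocene 10.87; Cisuralian 25.89; Paleocene 10; Eocene 22.1. The largest is Cisuralian at 25.89 Myr.

Cisuralian → Paleocene → Eocene → Oligocene; total span 275.87 Myr; longest is Cisuralian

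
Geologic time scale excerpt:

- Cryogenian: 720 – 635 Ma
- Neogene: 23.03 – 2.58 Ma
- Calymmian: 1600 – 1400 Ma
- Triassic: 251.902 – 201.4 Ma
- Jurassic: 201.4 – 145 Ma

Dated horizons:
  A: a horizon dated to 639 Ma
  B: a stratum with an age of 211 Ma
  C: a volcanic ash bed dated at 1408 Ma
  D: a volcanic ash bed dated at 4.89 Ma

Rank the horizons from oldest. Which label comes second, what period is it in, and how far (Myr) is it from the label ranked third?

Larger Ma means older, so oldest first: C 1408 > A 639 > B 211 > D 4.89.
Counting 2 along gives A (639 Ma); the excerpt puts that inside the Cryogenian, 720–635 Ma.
Next in line is B (211 Ma), and 639 − 211 = 428 Myr.

A, in the Cryogenian; 428 million years to B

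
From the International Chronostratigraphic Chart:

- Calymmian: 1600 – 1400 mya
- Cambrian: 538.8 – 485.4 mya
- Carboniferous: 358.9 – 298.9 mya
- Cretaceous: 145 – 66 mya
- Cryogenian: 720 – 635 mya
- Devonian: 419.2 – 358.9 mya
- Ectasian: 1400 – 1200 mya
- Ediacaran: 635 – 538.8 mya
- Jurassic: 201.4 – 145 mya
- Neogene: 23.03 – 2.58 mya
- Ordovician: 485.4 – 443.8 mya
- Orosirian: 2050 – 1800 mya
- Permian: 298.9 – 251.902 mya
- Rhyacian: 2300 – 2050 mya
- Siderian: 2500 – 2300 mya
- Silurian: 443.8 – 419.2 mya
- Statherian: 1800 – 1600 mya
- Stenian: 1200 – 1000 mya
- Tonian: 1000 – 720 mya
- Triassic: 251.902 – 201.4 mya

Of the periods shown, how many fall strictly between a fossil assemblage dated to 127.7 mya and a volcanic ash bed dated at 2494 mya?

The older date is 2494 Ma and the younger is 127.7 Ma.
Periods with start < 2494 and end > 127.7 Ma: Rhyacian (2300–2050), Orosirian (2050–1800), Statherian (1800–1600), Calymmian (1600–1400), Ectasian (1400–1200), Stenian (1200–1000), Tonian (1000–720), Cryogenian (720–635), Ediacaran (635–538.8), Cambrian (538.8–485.4), Ordovician (485.4–443.8), Silurian (443.8–419.2), Devonian (419.2–358.9), Carboniferous (358.9–298.9), Permian (298.9–251.902), Triassic (251.902–201.4), Jurassic (201.4–145).
That is 17 complete periods.

17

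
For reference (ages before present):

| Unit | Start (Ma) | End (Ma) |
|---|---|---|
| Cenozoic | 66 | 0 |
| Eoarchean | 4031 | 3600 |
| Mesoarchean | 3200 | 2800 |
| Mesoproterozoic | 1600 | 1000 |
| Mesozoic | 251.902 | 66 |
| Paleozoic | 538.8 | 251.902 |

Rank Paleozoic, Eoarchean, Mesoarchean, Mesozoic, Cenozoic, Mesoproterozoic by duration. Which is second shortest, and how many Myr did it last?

Start − end for each: Paleozoic 538.8 − 251.902 = 286.898; Eoarchean 4031 − 3600 = 431; Mesoarchean 3200 − 2800 = 400; Mesozoic 251.902 − 66 = 185.902; Cenozoic 66 − 0 = 66; Mesoproterozoic 1600 − 1000 = 600.
Ranking these from shortest: Cenozoic < Mesozoic < Paleozoic < Mesoarchean < Eoarchean < Mesoproterozoic.
Position 2 in that ranking is Mesozoic, which lasted 185.902 Myr.

Mesozoic, 185.902 million years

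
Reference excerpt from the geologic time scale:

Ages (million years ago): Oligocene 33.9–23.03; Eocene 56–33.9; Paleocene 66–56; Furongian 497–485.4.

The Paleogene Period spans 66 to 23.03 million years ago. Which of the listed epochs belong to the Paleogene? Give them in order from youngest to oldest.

Epochs with both bounds inside 66–23.03 Ma: Oligocene (33.9–23.03), Eocene (56–33.9), Paleocene (66–56).

Oligocene, Eocene, Paleocene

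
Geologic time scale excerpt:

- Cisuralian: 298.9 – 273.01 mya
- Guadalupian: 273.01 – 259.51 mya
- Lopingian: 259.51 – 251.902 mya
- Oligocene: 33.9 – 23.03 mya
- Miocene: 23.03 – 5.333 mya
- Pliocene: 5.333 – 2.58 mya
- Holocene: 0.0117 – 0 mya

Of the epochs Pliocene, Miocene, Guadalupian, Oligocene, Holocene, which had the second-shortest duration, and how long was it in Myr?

Durations: Pliocene 2.753; Miocene 17.697; Guadalupian 13.5; Oligocene 10.87; Holocene 0.0117 Myr.
Sorted shortest-first: Holocene (0.0117), Pliocene (2.753), Oligocene (10.87), Guadalupian (13.5), Miocene (17.697).
The second shortest is Pliocene at 2.753 Myr.

Pliocene, 2.753 million years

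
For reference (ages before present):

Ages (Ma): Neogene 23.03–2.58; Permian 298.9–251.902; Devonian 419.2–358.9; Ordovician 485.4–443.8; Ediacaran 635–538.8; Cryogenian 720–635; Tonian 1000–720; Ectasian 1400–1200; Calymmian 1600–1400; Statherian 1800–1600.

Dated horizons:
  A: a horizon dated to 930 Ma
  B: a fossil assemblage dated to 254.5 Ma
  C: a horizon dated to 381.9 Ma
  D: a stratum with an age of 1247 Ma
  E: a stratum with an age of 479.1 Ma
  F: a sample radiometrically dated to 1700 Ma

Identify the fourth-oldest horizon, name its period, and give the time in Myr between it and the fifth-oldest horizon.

E, in the Ordovician; 97.2 million years to C

Sorted oldest-first by Ma: F (1700), D (1247), A (930), E (479.1), C (381.9), B (254.5).
The fourth oldest is E at 479.1 Ma, which lies in 485.4–443.8 Ma: the Ordovician.
The fifth oldest is C at 381.9 Ma; separation = |479.1 − 381.9| = 97.2 Myr.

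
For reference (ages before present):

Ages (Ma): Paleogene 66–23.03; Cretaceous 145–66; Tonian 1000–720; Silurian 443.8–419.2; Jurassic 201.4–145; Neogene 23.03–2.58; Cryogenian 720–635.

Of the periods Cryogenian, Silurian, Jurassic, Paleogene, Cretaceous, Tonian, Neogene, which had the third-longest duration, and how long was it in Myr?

Start − end for each: Cryogenian 720 − 635 = 85; Silurian 443.8 − 419.2 = 24.6; Jurassic 201.4 − 145 = 56.4; Paleogene 66 − 23.03 = 42.97; Cretaceous 145 − 66 = 79; Tonian 1000 − 720 = 280; Neogene 23.03 − 2.58 = 20.45.
Ranking these from longest: Tonian > Cryogenian > Cretaceous > Jurassic > Paleogene > Silurian > Neogene.
Position 3 in that ranking is Cretaceous, which lasted 79 Myr.

Cretaceous, 79 million years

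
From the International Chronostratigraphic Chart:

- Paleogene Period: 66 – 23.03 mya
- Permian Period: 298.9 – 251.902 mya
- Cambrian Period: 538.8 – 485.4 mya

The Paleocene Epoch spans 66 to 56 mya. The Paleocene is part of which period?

Paleogene

The Paleocene (66–56 Ma) lies entirely within 66–23.03 Ma, the Paleogene Period.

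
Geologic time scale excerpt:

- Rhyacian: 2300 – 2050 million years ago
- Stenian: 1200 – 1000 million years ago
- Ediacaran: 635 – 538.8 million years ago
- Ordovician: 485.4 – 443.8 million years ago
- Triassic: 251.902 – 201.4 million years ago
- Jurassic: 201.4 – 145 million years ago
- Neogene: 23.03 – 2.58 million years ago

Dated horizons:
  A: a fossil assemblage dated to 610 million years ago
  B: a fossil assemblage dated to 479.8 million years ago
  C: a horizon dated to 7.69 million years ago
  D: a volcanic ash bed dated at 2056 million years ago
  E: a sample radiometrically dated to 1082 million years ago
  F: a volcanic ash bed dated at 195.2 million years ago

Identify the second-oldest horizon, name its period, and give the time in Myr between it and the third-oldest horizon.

E, in the Stenian; 472 million years to A

Sorted oldest-first by Ma: D (2056), E (1082), A (610), B (479.8), F (195.2), C (7.69).
The second oldest is E at 1082 Ma, which lies in 1200–1000 Ma: the Stenian.
The third oldest is A at 610 Ma; separation = |1082 − 610| = 472 Myr.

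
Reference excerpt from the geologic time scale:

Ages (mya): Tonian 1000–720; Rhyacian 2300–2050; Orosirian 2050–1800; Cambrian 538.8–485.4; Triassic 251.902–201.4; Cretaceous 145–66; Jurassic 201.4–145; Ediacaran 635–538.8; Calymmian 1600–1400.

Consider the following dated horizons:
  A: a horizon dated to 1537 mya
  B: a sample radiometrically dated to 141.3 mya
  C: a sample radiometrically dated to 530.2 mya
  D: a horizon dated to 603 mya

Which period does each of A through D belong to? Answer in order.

A: 1537 Ma lies in 1600–1400 Ma, so Calymmian.
B: 141.3 Ma lies in 145–66 Ma, so Cretaceous.
C: 530.2 Ma lies in 538.8–485.4 Ma, so Cambrian.
D: 603 Ma lies in 635–538.8 Ma, so Ediacaran.

A — Calymmian; B — Cretaceous; C — Cambrian; D — Ediacaran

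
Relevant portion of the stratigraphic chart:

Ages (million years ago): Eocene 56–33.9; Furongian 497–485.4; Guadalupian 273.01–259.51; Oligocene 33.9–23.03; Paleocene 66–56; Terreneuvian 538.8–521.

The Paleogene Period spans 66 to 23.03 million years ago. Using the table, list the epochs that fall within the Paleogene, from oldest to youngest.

Epochs with both bounds inside 66–23.03 Ma: Paleocene (66–56), Eocene (56–33.9), Oligocene (33.9–23.03).

Paleocene, Eocene, Oligocene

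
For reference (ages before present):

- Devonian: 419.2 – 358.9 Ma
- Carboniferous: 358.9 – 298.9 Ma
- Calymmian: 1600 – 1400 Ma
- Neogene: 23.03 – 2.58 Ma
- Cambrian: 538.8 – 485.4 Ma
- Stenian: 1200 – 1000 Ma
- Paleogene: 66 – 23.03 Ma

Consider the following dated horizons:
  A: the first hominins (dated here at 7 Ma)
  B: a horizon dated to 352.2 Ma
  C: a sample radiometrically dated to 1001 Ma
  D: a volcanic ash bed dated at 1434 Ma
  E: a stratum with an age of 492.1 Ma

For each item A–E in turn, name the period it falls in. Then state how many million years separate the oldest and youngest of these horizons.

Match each age against the start–end ranges in the excerpt: A = 7 Ma → Neogene (23.03–2.58); B = 352.2 Ma → Carboniferous (358.9–298.9); C = 1001 Ma → Stenian (1200–1000); D = 1434 Ma → Calymmian (1600–1400); E = 492.1 Ma → Cambrian (538.8–485.4).
The largest age is 1434 Ma and the smallest is 7 Ma; their difference is 1427 Myr.

A — Neogene; B — Carboniferous; C — Stenian; D — Calymmian; E — Cambrian; span 1427 million years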